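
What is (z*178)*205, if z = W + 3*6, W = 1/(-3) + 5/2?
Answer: 2207645/3 ≈ 7.3588e+5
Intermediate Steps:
W = 13/6 (W = 1*(-1/3) + 5*(1/2) = -1/3 + 5/2 = 13/6 ≈ 2.1667)
z = 121/6 (z = 13/6 + 3*6 = 13/6 + 18 = 121/6 ≈ 20.167)
(z*178)*205 = ((121/6)*178)*205 = (10769/3)*205 = 2207645/3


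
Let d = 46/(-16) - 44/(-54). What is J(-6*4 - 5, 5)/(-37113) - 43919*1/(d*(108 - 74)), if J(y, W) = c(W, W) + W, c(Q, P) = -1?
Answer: 1977935744/3154605 ≈ 627.00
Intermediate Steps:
J(y, W) = -1 + W
d = -445/216 (d = 46*(-1/16) - 44*(-1/54) = -23/8 + 22/27 = -445/216 ≈ -2.0602)
J(-6*4 - 5, 5)/(-37113) - 43919*1/(d*(108 - 74)) = (-1 + 5)/(-37113) - 43919*(-216/(445*(108 - 74))) = 4*(-1/37113) - 43919/(34*(-445/216)) = -4/37113 - 43919/(-7565/108) = -4/37113 - 43919*(-108/7565) = -4/37113 + 4743252/7565 = 1977935744/3154605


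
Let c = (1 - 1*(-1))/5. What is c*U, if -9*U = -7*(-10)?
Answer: -28/9 ≈ -3.1111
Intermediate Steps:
U = -70/9 (U = -(-7)*(-10)/9 = -⅑*70 = -70/9 ≈ -7.7778)
c = ⅖ (c = (1 + 1)*(⅕) = 2*(⅕) = ⅖ ≈ 0.40000)
c*U = (⅖)*(-70/9) = -28/9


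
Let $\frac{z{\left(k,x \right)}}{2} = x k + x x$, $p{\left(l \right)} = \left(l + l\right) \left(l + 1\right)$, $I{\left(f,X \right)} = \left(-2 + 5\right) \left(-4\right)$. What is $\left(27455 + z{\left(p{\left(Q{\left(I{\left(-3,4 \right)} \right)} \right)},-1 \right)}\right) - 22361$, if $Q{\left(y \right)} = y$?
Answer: $4568$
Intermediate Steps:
$I{\left(f,X \right)} = -12$ ($I{\left(f,X \right)} = 3 \left(-4\right) = -12$)
$p{\left(l \right)} = 2 l \left(1 + l\right)$
$z{\left(k,x \right)} = 2 x^{2} + 2 k x$ ($z{\left(k,x \right)} = 2 \left(x k + x x\right) = 2 \left(k x + x^{2}\right) = 2 \left(x^{2} + k x\right) = 2 x^{2} + 2 k x$)
$\left(27455 + z{\left(p{\left(Q{\left(I{\left(-3,4 \right)} \right)} \right)},-1 \right)}\right) - 22361 = \left(27455 + 2 \left(-1\right) \left(2 \left(-12\right) \left(1 - 12\right) - 1\right)\right) - 22361 = \left(27455 + 2 \left(-1\right) \left(2 \left(-12\right) \left(-11\right) - 1\right)\right) - 22361 = \left(27455 + 2 \left(-1\right) \left(264 - 1\right)\right) - 22361 = \left(27455 + 2 \left(-1\right) 263\right) - 22361 = \left(27455 - 526\right) - 22361 = 26929 - 22361 = 4568$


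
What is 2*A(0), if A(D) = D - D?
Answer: 0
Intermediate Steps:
A(D) = 0
2*A(0) = 2*0 = 0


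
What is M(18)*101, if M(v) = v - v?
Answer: 0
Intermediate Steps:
M(v) = 0
M(18)*101 = 0*101 = 0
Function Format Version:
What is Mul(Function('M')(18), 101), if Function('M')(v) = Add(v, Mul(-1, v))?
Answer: 0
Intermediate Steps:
Function('M')(v) = 0
Mul(Function('M')(18), 101) = Mul(0, 101) = 0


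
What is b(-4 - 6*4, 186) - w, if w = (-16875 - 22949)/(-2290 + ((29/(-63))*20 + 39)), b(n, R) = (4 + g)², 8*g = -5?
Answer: -56765871/9113152 ≈ -6.2290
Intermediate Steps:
g = -5/8 (g = (⅛)*(-5) = -5/8 ≈ -0.62500)
b(n, R) = 729/64 (b(n, R) = (4 - 5/8)² = (27/8)² = 729/64)
w = 2508912/142393 (w = -39824/(-2290 + ((29*(-1/63))*20 + 39)) = -39824/(-2290 + (-29/63*20 + 39)) = -39824/(-2290 + (-580/63 + 39)) = -39824/(-2290 + 1877/63) = -39824/(-142393/63) = -39824*(-63/142393) = 2508912/142393 ≈ 17.620)
b(-4 - 6*4, 186) - w = 729/64 - 1*2508912/142393 = 729/64 - 2508912/142393 = -56765871/9113152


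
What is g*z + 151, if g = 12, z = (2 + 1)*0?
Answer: 151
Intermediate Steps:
z = 0 (z = 3*0 = 0)
g*z + 151 = 12*0 + 151 = 0 + 151 = 151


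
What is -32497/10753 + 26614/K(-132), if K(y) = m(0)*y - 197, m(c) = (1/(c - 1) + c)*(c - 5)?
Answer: -314030271/9215321 ≈ -34.077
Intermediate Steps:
m(c) = (-5 + c)*(c + 1/(-1 + c)) (m(c) = (1/(-1 + c) + c)*(-5 + c) = (c + 1/(-1 + c))*(-5 + c) = (-5 + c)*(c + 1/(-1 + c)))
K(y) = -197 + 5*y (K(y) = ((-5 + 0³ - 6*0² + 6*0)/(-1 + 0))*y - 197 = ((-5 + 0 - 6*0 + 0)/(-1))*y - 197 = (-(-5 + 0 + 0 + 0))*y - 197 = (-1*(-5))*y - 197 = 5*y - 197 = -197 + 5*y)
-32497/10753 + 26614/K(-132) = -32497/10753 + 26614/(-197 + 5*(-132)) = -32497*1/10753 + 26614/(-197 - 660) = -32497/10753 + 26614/(-857) = -32497/10753 + 26614*(-1/857) = -32497/10753 - 26614/857 = -314030271/9215321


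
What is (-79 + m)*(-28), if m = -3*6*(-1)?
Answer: 1708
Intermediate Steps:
m = 18 (m = -18*(-1) = 18)
(-79 + m)*(-28) = (-79 + 18)*(-28) = -61*(-28) = 1708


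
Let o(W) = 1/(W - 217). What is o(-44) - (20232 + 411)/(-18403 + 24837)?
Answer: -5394257/1679274 ≈ -3.2123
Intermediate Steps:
o(W) = 1/(-217 + W)
o(-44) - (20232 + 411)/(-18403 + 24837) = 1/(-217 - 44) - (20232 + 411)/(-18403 + 24837) = 1/(-261) - 20643/6434 = -1/261 - 20643/6434 = -5394257/1679274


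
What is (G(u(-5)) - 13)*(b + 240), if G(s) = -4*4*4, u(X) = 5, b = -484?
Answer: 18788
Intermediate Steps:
G(s) = -64 (G(s) = -16*4 = -64)
(G(u(-5)) - 13)*(b + 240) = (-64 - 13)*(-484 + 240) = -77*(-244) = 18788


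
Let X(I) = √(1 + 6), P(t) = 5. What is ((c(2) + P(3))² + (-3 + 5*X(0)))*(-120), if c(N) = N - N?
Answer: -2640 - 600*√7 ≈ -4227.5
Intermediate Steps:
X(I) = √7
c(N) = 0
((c(2) + P(3))² + (-3 + 5*X(0)))*(-120) = ((0 + 5)² + (-3 + 5*√7))*(-120) = (5² + (-3 + 5*√7))*(-120) = (25 + (-3 + 5*√7))*(-120) = (22 + 5*√7)*(-120) = -2640 - 600*√7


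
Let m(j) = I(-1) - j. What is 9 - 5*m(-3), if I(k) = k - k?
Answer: -6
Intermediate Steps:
I(k) = 0
m(j) = -j (m(j) = 0 - j = -j)
9 - 5*m(-3) = 9 - (-5)*(-3) = 9 - 5*3 = 9 - 15 = -6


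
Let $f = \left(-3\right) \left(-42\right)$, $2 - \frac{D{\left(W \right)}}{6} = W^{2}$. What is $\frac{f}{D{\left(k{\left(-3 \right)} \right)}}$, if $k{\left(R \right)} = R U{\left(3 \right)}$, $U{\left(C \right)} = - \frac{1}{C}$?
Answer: $21$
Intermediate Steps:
$k{\left(R \right)} = - \frac{R}{3}$ ($k{\left(R \right)} = R \left(- \frac{1}{3}\right) = - \frac{R}{3}$)
$D{\left(W \right)} = 12 - 6 W^{2}$
$f = 126$
$\frac{f}{D{\left(k{\left(-3 \right)} \right)}} = \frac{126}{12 - 6 \left(\left(- \frac{1}{3}\right) \left(-3\right)\right)^{2}} = \frac{126}{12 - 6 \cdot 1^{2}} = \frac{126}{12 - 6} = \frac{126}{6} = 126 \cdot \frac{1}{6} = 21$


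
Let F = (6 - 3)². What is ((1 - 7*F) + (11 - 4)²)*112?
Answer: -1456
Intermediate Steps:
F = 9 (F = 3² = 9)
((1 - 7*F) + (11 - 4)²)*112 = ((1 - 7*9) + (11 - 4)²)*112 = ((1 - 63) + 7²)*112 = (-62 + 49)*112 = -13*112 = -1456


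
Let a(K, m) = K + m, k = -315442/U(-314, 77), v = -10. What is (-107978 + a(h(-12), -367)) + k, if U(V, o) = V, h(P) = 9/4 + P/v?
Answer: -337038047/3140 ≈ -1.0734e+5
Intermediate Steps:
h(P) = 9/4 - P/10 (h(P) = 9/4 + P/(-10) = 9*(1/4) + P*(-1/10) = 9/4 - P/10)
k = 157721/157 (k = -315442/(-314) = -315442*(-1/314) = 157721/157 ≈ 1004.6)
(-107978 + a(h(-12), -367)) + k = (-107978 + ((9/4 - 1/10*(-12)) - 367)) + 157721/157 = (-107978 + ((9/4 + 6/5) - 367)) + 157721/157 = (-107978 + (69/20 - 367)) + 157721/157 = (-107978 - 7271/20) + 157721/157 = -2166831/20 + 157721/157 = -337038047/3140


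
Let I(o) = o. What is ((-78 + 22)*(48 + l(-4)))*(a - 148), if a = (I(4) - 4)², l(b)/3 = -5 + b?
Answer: 174048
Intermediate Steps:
l(b) = -15 + 3*b (l(b) = 3*(-5 + b) = -15 + 3*b)
a = 0 (a = (4 - 4)² = 0² = 0)
((-78 + 22)*(48 + l(-4)))*(a - 148) = ((-78 + 22)*(48 + (-15 + 3*(-4))))*(0 - 148) = -56*(48 + (-15 - 12))*(-148) = -56*(48 - 27)*(-148) = -56*21*(-148) = -1176*(-148) = 174048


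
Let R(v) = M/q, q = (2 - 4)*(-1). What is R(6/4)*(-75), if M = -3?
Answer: 225/2 ≈ 112.50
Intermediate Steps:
q = 2 (q = -2*(-1) = 2)
R(v) = -3/2
R(6/4)*(-75) = -3/2*(-75) = 225/2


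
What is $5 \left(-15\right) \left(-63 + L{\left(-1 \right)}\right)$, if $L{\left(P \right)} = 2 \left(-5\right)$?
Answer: $5475$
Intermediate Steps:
$L{\left(P \right)} = -10$
$5 \left(-15\right) \left(-63 + L{\left(-1 \right)}\right) = 5 \left(-15\right) \left(-63 - 10\right) = \left(-75\right) \left(-73\right) = 5475$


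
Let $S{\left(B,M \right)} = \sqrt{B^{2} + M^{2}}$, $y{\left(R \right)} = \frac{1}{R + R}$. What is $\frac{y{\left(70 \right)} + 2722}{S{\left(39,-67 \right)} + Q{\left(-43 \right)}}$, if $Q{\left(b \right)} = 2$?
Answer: $- \frac{127027}{140140} + \frac{127027 \sqrt{6010}}{280280} \approx 34.229$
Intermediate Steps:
$y{\left(R \right)} = \frac{1}{2 R}$
$\frac{y{\left(70 \right)} + 2722}{S{\left(39,-67 \right)} + Q{\left(-43 \right)}} = \frac{\frac{1}{2 \cdot 70} + 2722}{\sqrt{39^{2} + \left(-67\right)^{2}} + 2} = \frac{\frac{1}{2} \cdot \frac{1}{70} + 2722}{\sqrt{1521 + 4489} + 2} = \frac{\frac{1}{140} + 2722}{\sqrt{6010} + 2} = \frac{381081}{140 \left(2 + \sqrt{6010}\right)}$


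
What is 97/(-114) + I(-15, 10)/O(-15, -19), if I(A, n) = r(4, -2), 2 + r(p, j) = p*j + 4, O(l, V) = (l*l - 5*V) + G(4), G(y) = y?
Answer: -446/513 ≈ -0.86940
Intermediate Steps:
O(l, V) = 4 + l² - 5*V (O(l, V) = (l*l - 5*V) + 4 = (l² - 5*V) + 4 = 4 + l² - 5*V)
r(p, j) = 2 + j*p (r(p, j) = -2 + (p*j + 4) = -2 + (j*p + 4) = -2 + (4 + j*p) = 2 + j*p)
I(A, n) = -6 (I(A, n) = 2 - 2*4 = 2 - 8 = -6)
97/(-114) + I(-15, 10)/O(-15, -19) = 97/(-114) - 6/(4 + (-15)² - 5*(-19)) = 97*(-1/114) - 6/(4 + 225 + 95) = -97/114 - 6/324 = -97/114 - 6*1/324 = -97/114 - 1/54 = -446/513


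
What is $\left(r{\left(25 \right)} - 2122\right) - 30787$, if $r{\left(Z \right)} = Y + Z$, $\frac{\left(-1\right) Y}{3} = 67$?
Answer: $-33085$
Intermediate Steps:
$Y = -201$ ($Y = \left(-3\right) 67 = -201$)
$r{\left(Z \right)} = -201 + Z$
$\left(r{\left(25 \right)} - 2122\right) - 30787 = \left(\left(-201 + 25\right) - 2122\right) - 30787 = \left(-176 - 2122\right) - 30787 = -2298 - 30787 = -33085$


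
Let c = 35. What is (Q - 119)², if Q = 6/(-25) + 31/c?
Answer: 428986944/30625 ≈ 14008.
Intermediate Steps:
Q = 113/175 (Q = 6/(-25) + 31/35 = 6*(-1/25) + 31*(1/35) = -6/25 + 31/35 = 113/175 ≈ 0.64571)
(Q - 119)² = (113/175 - 119)² = (-20712/175)² = 428986944/30625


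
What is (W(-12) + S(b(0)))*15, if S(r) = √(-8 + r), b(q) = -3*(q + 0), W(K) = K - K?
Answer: 30*I*√2 ≈ 42.426*I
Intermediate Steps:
W(K) = 0
b(q) = -3*q
(W(-12) + S(b(0)))*15 = (0 + √(-8 - 3*0))*15 = (0 + √(-8 + 0))*15 = (0 + √(-8))*15 = (0 + 2*I*√2)*15 = (2*I*√2)*15 = 30*I*√2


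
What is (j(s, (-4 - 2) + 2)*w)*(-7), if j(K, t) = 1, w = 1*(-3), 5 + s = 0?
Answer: 21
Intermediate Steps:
s = -5 (s = -5 + 0 = -5)
w = -3
(j(s, (-4 - 2) + 2)*w)*(-7) = (1*(-3))*(-7) = -3*(-7) = 21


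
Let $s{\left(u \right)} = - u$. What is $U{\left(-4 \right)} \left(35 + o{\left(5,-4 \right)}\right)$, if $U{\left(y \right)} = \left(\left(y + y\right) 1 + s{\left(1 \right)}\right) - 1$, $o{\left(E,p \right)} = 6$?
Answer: $-410$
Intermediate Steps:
$U{\left(y \right)} = -2 + 2 y$ ($U{\left(y \right)} = \left(\left(y + y\right) 1 - 1\right) - 1 = \left(2 y 1 - 1\right) - 1 = \left(2 y - 1\right) - 1 = \left(-1 + 2 y\right) - 1 = -2 + 2 y$)
$U{\left(-4 \right)} \left(35 + o{\left(5,-4 \right)}\right) = \left(-2 + 2 \left(-4\right)\right) \left(35 + 6\right) = \left(-2 - 8\right) 41 = \left(-10\right) 41 = -410$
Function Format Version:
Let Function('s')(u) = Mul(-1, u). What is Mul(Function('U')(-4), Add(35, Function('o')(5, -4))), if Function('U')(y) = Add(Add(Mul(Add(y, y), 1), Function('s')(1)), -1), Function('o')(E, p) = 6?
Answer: -410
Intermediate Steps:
Function('U')(y) = Add(-2, Mul(2, y)) (Function('U')(y) = Add(Add(Mul(Add(y, y), 1), Mul(-1, 1)), -1) = Add(Add(Mul(Mul(2, y), 1), -1), -1) = Add(Add(Mul(2, y), -1), -1) = Add(Add(-1, Mul(2, y)), -1) = Add(-2, Mul(2, y)))
Mul(Function('U')(-4), Add(35, Function('o')(5, -4))) = Mul(Add(-2, Mul(2, -4)), Add(35, 6)) = Mul(Add(-2, -8), 41) = Mul(-10, 41) = -410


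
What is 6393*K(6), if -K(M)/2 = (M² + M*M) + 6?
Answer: -997308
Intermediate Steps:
K(M) = -12 - 4*M² (K(M) = -2*((M² + M*M) + 6) = -2*((M² + M²) + 6) = -2*(2*M² + 6) = -2*(6 + 2*M²) = -12 - 4*M²)
6393*K(6) = 6393*(-12 - 4*6²) = 6393*(-12 - 4*36) = 6393*(-12 - 144) = 6393*(-156) = -997308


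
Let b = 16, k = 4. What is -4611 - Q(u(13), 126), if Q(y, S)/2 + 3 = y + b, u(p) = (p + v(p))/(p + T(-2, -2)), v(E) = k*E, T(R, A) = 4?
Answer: -78959/17 ≈ -4644.6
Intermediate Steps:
v(E) = 4*E
u(p) = 5*p/(4 + p) (u(p) = (p + 4*p)/(p + 4) = (5*p)/(4 + p) = 5*p/(4 + p))
Q(y, S) = 26 + 2*y (Q(y, S) = -6 + 2*(y + 16) = -6 + 2*(16 + y) = -6 + (32 + 2*y) = 26 + 2*y)
-4611 - Q(u(13), 126) = -4611 - (26 + 2*(5*13/(4 + 13))) = -4611 - (26 + 2*(5*13/17)) = -4611 - (26 + 2*(5*13*(1/17))) = -4611 - (26 + 2*(65/17)) = -4611 - (26 + 130/17) = -4611 - 1*572/17 = -4611 - 572/17 = -78959/17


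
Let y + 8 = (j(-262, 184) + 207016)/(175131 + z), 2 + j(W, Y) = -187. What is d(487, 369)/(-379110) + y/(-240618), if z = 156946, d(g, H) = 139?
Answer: -282718758074/841452585180235 ≈ -0.00033599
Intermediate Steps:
j(W, Y) = -189 (j(W, Y) = -2 - 187 = -189)
y = -2449789/332077 (y = -8 + (-189 + 207016)/(175131 + 156946) = -8 + 206827/332077 = -2449789/332077 ≈ -7.3772)
d(487, 369)/(-379110) + y/(-240618) = 139/(-379110) - 2449789/332077/(-240618) = 139*(-1/379110) - 2449789/332077*(-1/240618) = -139/379110 + 2449789/79903703586 = -282718758074/841452585180235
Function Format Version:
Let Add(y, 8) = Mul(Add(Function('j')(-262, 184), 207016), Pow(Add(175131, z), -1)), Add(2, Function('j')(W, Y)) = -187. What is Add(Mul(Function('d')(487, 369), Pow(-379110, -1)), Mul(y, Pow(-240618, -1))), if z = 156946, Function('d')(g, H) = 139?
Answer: Rational(-282718758074, 841452585180235) ≈ -0.00033599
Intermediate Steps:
Function('j')(W, Y) = -189 (Function('j')(W, Y) = Add(-2, -187) = -189)
y = Rational(-2449789, 332077) (y = Add(-8, Mul(Add(-189, 207016), Pow(Add(175131, 156946), -1))) = Add(-8, Mul(206827, Pow(332077, -1))) = Add(-8, Mul(206827, Rational(1, 332077))) = Add(-8, Rational(206827, 332077)) = Rational(-2449789, 332077) ≈ -7.3772)
Add(Mul(Function('d')(487, 369), Pow(-379110, -1)), Mul(y, Pow(-240618, -1))) = Add(Mul(139, Pow(-379110, -1)), Mul(Rational(-2449789, 332077), Pow(-240618, -1))) = Add(Mul(139, Rational(-1, 379110)), Mul(Rational(-2449789, 332077), Rational(-1, 240618))) = Add(Rational(-139, 379110), Rational(2449789, 79903703586)) = Rational(-282718758074, 841452585180235)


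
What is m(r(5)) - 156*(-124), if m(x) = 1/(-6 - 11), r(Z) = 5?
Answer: 328847/17 ≈ 19344.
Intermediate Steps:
m(x) = -1/17 (m(x) = 1/(-17) = -1/17)
m(r(5)) - 156*(-124) = -1/17 - 156*(-124) = -1/17 + 19344 = 328847/17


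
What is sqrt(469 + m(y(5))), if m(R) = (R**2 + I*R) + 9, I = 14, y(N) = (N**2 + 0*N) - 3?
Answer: sqrt(1270) ≈ 35.637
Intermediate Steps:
y(N) = -3 + N**2 (y(N) = (N**2 + 0) - 3 = N**2 - 3 = -3 + N**2)
m(R) = 9 + R**2 + 14*R (m(R) = (R**2 + 14*R) + 9 = 9 + R**2 + 14*R)
sqrt(469 + m(y(5))) = sqrt(469 + (9 + (-3 + 5**2)**2 + 14*(-3 + 5**2))) = sqrt(469 + (9 + (-3 + 25)**2 + 14*(-3 + 25))) = sqrt(469 + (9 + 22**2 + 14*22)) = sqrt(469 + (9 + 484 + 308)) = sqrt(469 + 801) = sqrt(1270)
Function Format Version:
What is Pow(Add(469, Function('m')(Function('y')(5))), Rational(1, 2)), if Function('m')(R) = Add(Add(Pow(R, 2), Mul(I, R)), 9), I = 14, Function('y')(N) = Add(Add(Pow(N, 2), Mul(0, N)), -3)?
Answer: Pow(1270, Rational(1, 2)) ≈ 35.637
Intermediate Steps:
Function('y')(N) = Add(-3, Pow(N, 2)) (Function('y')(N) = Add(Add(Pow(N, 2), 0), -3) = Add(Pow(N, 2), -3) = Add(-3, Pow(N, 2)))
Function('m')(R) = Add(9, Pow(R, 2), Mul(14, R)) (Function('m')(R) = Add(Add(Pow(R, 2), Mul(14, R)), 9) = Add(9, Pow(R, 2), Mul(14, R)))
Pow(Add(469, Function('m')(Function('y')(5))), Rational(1, 2)) = Pow(Add(469, Add(9, Pow(Add(-3, Pow(5, 2)), 2), Mul(14, Add(-3, Pow(5, 2))))), Rational(1, 2)) = Pow(Add(469, Add(9, Pow(Add(-3, 25), 2), Mul(14, Add(-3, 25)))), Rational(1, 2)) = Pow(Add(469, Add(9, Pow(22, 2), Mul(14, 22))), Rational(1, 2)) = Pow(Add(469, Add(9, 484, 308)), Rational(1, 2)) = Pow(Add(469, 801), Rational(1, 2)) = Pow(1270, Rational(1, 2))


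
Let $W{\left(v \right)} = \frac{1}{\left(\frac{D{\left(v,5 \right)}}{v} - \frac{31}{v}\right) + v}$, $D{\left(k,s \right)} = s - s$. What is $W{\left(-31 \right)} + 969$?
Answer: $\frac{29069}{30} \approx 968.97$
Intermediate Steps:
$D{\left(k,s \right)} = 0$
$W{\left(v \right)} = \frac{1}{v - \frac{31}{v}}$ ($W{\left(v \right)} = \frac{1}{\left(\frac{0}{v} - \frac{31}{v}\right) + v} = \frac{1}{\left(0 - \frac{31}{v}\right) + v} = \frac{1}{- \frac{31}{v} + v} = \frac{1}{v - \frac{31}{v}}$)
$W{\left(-31 \right)} + 969 = - \frac{31}{-31 + \left(-31\right)^{2}} + 969 = - \frac{31}{-31 + 961} + 969 = - \frac{31}{930} + 969 = \left(-31\right) \frac{1}{930} + 969 = - \frac{1}{30} + 969 = \frac{29069}{30}$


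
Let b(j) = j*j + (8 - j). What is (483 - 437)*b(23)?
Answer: 23644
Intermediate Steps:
b(j) = 8 + j² - j (b(j) = j² + (8 - j) = 8 + j² - j)
(483 - 437)*b(23) = (483 - 437)*(8 + 23² - 1*23) = 46*(8 + 529 - 23) = 46*514 = 23644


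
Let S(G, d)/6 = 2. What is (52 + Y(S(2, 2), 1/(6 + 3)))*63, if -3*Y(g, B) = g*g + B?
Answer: 749/3 ≈ 249.67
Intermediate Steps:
S(G, d) = 12 (S(G, d) = 6*2 = 12)
Y(g, B) = -B/3 - g**2/3 (Y(g, B) = -(g*g + B)/3 = -(g**2 + B)/3 = -(B + g**2)/3 = -B/3 - g**2/3)
(52 + Y(S(2, 2), 1/(6 + 3)))*63 = (52 + (-1/(3*(6 + 3)) - 1/3*12**2))*63 = (52 + (-1/3/9 - 1/3*144))*63 = (52 + (-1/3*1/9 - 48))*63 = (52 + (-1/27 - 48))*63 = (52 - 1297/27)*63 = (107/27)*63 = 749/3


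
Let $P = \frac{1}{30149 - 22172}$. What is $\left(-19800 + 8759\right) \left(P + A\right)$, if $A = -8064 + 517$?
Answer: $\frac{664694897138}{7977} \approx 8.3326 \cdot 10^{7}$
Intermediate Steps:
$P = \frac{1}{7977} \approx 0.00012536$
$A = -7547$
$\left(-19800 + 8759\right) \left(P + A\right) = \left(-19800 + 8759\right) \left(\frac{1}{7977} - 7547\right) = \left(-11041\right) \left(- \frac{60202418}{7977}\right) = \frac{664694897138}{7977}$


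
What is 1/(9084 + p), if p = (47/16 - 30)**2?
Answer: 256/2512993 ≈ 0.00010187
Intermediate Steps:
p = 187489/256 (p = (47*(1/16) - 30)**2 = (47/16 - 30)**2 = (-433/16)**2 = 187489/256 ≈ 732.38)
1/(9084 + p) = 1/(9084 + 187489/256) = 1/(2512993/256) = 256/2512993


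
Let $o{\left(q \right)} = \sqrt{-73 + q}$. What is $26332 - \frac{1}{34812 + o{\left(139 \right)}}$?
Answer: $\frac{5318516630914}{201979213} + \frac{\sqrt{66}}{1211875278} \approx 26332.0$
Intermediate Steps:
$26332 - \frac{1}{34812 + o{\left(139 \right)}} = 26332 - \frac{1}{34812 + \sqrt{-73 + 139}} = 26332 - \frac{1}{34812 + \sqrt{66}}$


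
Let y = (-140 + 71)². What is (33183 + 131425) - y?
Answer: 159847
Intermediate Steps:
y = 4761 (y = (-69)² = 4761)
(33183 + 131425) - y = (33183 + 131425) - 1*4761 = 164608 - 4761 = 159847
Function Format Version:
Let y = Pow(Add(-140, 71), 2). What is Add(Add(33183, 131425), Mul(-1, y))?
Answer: 159847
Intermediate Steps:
y = 4761 (y = Pow(-69, 2) = 4761)
Add(Add(33183, 131425), Mul(-1, y)) = Add(Add(33183, 131425), Mul(-1, 4761)) = Add(164608, -4761) = 159847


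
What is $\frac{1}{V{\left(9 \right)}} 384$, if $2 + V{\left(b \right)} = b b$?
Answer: $\frac{384}{79} \approx 4.8608$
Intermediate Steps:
$V{\left(b \right)} = -2 + b^{2}$ ($V{\left(b \right)} = -2 + b b = -2 + b^{2}$)
$\frac{1}{V{\left(9 \right)}} 384 = \frac{1}{-2 + 9^{2}} \cdot 384 = \frac{1}{-2 + 81} \cdot 384 = \frac{1}{79} \cdot 384 = \frac{384}{79}$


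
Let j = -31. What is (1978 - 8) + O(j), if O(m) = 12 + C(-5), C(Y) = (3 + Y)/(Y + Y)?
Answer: 9911/5 ≈ 1982.2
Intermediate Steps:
C(Y) = (3 + Y)/(2*Y) (C(Y) = (3 + Y)/((2*Y)) = (3 + Y)*(1/(2*Y)) = (3 + Y)/(2*Y))
O(m) = 61/5 (O(m) = 12 + (½)*(3 - 5)/(-5) = 12 + (½)*(-⅕)*(-2) = 12 + ⅕ = 61/5)
(1978 - 8) + O(j) = (1978 - 8) + 61/5 = 1970 + 61/5 = 9911/5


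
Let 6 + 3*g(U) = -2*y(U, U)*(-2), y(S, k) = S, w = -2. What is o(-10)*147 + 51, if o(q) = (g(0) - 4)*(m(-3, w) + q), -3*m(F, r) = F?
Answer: 7989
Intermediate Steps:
m(F, r) = -F/3
g(U) = -2 + 4*U/3 (g(U) = -2 + (-2*U*(-2))/3 = -2 + (4*U)/3 = -2 + 4*U/3)
o(q) = -6 - 6*q (o(q) = ((-2 + (4/3)*0) - 4)*(-⅓*(-3) + q) = ((-2 + 0) - 4)*(1 + q) = (-2 - 4)*(1 + q) = -6*(1 + q) = -6 - 6*q)
o(-10)*147 + 51 = (-6 - 6*(-10))*147 + 51 = (-6 + 60)*147 + 51 = 54*147 + 51 = 7938 + 51 = 7989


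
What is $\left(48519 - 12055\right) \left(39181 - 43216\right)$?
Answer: $-147132240$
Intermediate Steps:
$\left(48519 - 12055\right) \left(39181 - 43216\right) = 36464 \left(-4035\right) = -147132240$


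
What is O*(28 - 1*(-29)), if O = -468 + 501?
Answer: 1881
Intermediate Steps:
O = 33
O*(28 - 1*(-29)) = 33*(28 - 1*(-29)) = 33*(28 + 29) = 33*57 = 1881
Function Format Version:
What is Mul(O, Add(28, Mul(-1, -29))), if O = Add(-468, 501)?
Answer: 1881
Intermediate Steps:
O = 33
Mul(O, Add(28, Mul(-1, -29))) = Mul(33, Add(28, Mul(-1, -29))) = Mul(33, Add(28, 29)) = Mul(33, 57) = 1881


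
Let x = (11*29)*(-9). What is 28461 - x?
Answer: 31332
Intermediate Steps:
x = -2871 (x = 319*(-9) = -2871)
28461 - x = 28461 - 1*(-2871) = 28461 + 2871 = 31332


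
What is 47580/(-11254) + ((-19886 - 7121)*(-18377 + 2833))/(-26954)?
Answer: -1181418937138/75835079 ≈ -15579.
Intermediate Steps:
47580/(-11254) + ((-19886 - 7121)*(-18377 + 2833))/(-26954) = 47580*(-1/11254) - 27007*(-15544)*(-1/26954) = -23790/5627 + 419796808*(-1/26954) = -23790/5627 - 209898404/13477 = -1181418937138/75835079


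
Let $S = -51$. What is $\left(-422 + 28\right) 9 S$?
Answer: $180846$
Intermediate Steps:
$\left(-422 + 28\right) 9 S = \left(-422 + 28\right) 9 \left(-51\right) = \left(-394\right) \left(-459\right) = 180846$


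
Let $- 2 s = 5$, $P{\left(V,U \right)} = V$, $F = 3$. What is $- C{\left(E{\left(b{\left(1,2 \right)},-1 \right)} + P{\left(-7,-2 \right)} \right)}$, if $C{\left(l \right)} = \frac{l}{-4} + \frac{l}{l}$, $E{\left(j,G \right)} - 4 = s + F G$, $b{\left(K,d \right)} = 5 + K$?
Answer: $- \frac{25}{8} \approx -3.125$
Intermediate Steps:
$s = - \frac{5}{2}$ ($s = \left(- \frac{1}{2}\right) 5 = - \frac{5}{2} \approx -2.5$)
$E{\left(j,G \right)} = \frac{3}{2} + 3 G$ ($E{\left(j,G \right)} = 4 + \left(- \frac{5}{2} + 3 G\right) = \frac{3}{2} + 3 G$)
$C{\left(l \right)} = 1 - \frac{l}{4}$ ($C{\left(l \right)} = l \left(- \frac{1}{4}\right) + 1 = - \frac{l}{4} + 1 = 1 - \frac{l}{4}$)
$- C{\left(E{\left(b{\left(1,2 \right)},-1 \right)} + P{\left(-7,-2 \right)} \right)} = - (1 - \frac{\left(\frac{3}{2} + 3 \left(-1\right)\right) - 7}{4}) = - (1 - \frac{\left(\frac{3}{2} - 3\right) - 7}{4}) = - (1 - \frac{- \frac{3}{2} - 7}{4}) = - (1 - - \frac{17}{8}) = - (1 + \frac{17}{8}) = \left(-1\right) \frac{25}{8} = - \frac{25}{8}$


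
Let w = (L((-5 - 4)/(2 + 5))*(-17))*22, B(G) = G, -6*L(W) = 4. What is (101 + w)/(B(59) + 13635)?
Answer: 1051/41082 ≈ 0.025583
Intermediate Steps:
L(W) = -⅔ (L(W) = -⅙*4 = -⅔)
w = 748/3 (w = -⅔*(-17)*22 = (34/3)*22 = 748/3 ≈ 249.33)
(101 + w)/(B(59) + 13635) = (101 + 748/3)/(59 + 13635) = (1051/3)/13694 = (1051/3)*(1/13694) = 1051/41082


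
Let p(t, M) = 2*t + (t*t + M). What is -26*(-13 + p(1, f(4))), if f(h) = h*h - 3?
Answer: -78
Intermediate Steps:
f(h) = -3 + h² (f(h) = h² - 3 = -3 + h²)
p(t, M) = M + t² + 2*t (p(t, M) = 2*t + (t² + M) = 2*t + (M + t²) = M + t² + 2*t)
-26*(-13 + p(1, f(4))) = -26*(-13 + ((-3 + 4²) + 1² + 2*1)) = -26*(-13 + ((-3 + 16) + 1 + 2)) = -26*(-13 + (13 + 1 + 2)) = -26*(-13 + 16) = -26*3 = -78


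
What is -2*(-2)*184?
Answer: 736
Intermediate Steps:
-2*(-2)*184 = 4*184 = 736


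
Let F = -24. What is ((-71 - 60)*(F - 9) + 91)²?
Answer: 19483396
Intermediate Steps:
((-71 - 60)*(F - 9) + 91)² = ((-71 - 60)*(-24 - 9) + 91)² = (-131*(-33) + 91)² = (4323 + 91)² = 4414² = 19483396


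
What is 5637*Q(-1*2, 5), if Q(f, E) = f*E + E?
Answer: -28185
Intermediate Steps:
Q(f, E) = E + E*f (Q(f, E) = E*f + E = E + E*f)
5637*Q(-1*2, 5) = 5637*(5*(1 - 1*2)) = 5637*(5*(1 - 2)) = 5637*(5*(-1)) = 5637*(-5) = -28185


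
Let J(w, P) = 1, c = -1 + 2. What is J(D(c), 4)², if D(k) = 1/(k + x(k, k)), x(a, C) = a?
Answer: 1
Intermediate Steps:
c = 1
D(k) = 1/(2*k) (D(k) = 1/(k + k) = 1/(2*k))
J(D(c), 4)² = 1² = 1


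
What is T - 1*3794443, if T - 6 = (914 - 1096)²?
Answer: -3761313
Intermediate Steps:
T = 33130 (T = 6 + (914 - 1096)² = 6 + (-182)² = 6 + 33124 = 33130)
T - 1*3794443 = 33130 - 1*3794443 = 33130 - 3794443 = -3761313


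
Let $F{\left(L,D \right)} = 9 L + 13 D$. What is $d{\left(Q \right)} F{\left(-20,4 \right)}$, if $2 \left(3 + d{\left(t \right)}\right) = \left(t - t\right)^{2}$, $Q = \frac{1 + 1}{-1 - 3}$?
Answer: $384$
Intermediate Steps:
$Q = - \frac{1}{2}$ ($Q = \frac{2}{-4} = 2 \left(- \frac{1}{4}\right) = - \frac{1}{2} \approx -0.5$)
$d{\left(t \right)} = -3$ ($d{\left(t \right)} = -3 + \frac{\left(t - t\right)^{2}}{2} = -3 + \frac{0^{2}}{2} = -3 + \frac{1}{2} \cdot 0 = -3 + 0 = -3$)
$d{\left(Q \right)} F{\left(-20,4 \right)} = - 3 \left(9 \left(-20\right) + 13 \cdot 4\right) = - 3 \left(-180 + 52\right) = \left(-3\right) \left(-128\right) = 384$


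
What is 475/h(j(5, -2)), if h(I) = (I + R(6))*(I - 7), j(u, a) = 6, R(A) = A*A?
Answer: -475/42 ≈ -11.310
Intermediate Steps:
R(A) = A**2
h(I) = (-7 + I)*(36 + I) (h(I) = (I + 6**2)*(I - 7) = (I + 36)*(-7 + I) = (36 + I)*(-7 + I) = (-7 + I)*(36 + I))
475/h(j(5, -2)) = 475/(-252 + 6**2 + 29*6) = 475/(-252 + 36 + 174) = 475/(-42) = 475*(-1/42) = -475/42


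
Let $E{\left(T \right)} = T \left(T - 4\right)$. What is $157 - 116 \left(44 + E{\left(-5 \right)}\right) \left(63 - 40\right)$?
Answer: $-237295$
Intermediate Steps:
$E{\left(T \right)} = T \left(-4 + T\right)$
$157 - 116 \left(44 + E{\left(-5 \right)}\right) \left(63 - 40\right) = 157 - 116 \left(44 - 5 \left(-4 - 5\right)\right) \left(63 - 40\right) = 157 - 116 \left(44 - -45\right) 23 = 157 - 116 \left(44 + 45\right) 23 = 157 - 116 \cdot 89 \cdot 23 = 157 - 237452 = -237295$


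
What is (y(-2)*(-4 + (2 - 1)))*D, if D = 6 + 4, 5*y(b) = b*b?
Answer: -24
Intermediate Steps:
y(b) = b²/5 (y(b) = (b*b)/5 = b²/5)
D = 10
(y(-2)*(-4 + (2 - 1)))*D = (((⅕)*(-2)²)*(-4 + (2 - 1)))*10 = (((⅕)*4)*(-4 + 1))*10 = ((⅘)*(-3))*10 = -12/5*10 = -24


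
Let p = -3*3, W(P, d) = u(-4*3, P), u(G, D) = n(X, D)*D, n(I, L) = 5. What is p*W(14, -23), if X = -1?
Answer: -630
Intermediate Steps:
u(G, D) = 5*D
W(P, d) = 5*P
p = -9
p*W(14, -23) = -45*14 = -9*70 = -630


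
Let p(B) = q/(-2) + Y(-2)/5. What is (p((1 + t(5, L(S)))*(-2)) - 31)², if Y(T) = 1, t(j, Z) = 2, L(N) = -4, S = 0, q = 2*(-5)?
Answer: 16641/25 ≈ 665.64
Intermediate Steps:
q = -10
p(B) = 26/5 (p(B) = -10/(-2) + 1/5 = -10*(-½) + 1*(⅕) = 5 + ⅕ = 26/5)
(p((1 + t(5, L(S)))*(-2)) - 31)² = (26/5 - 31)² = (-129/5)² = 16641/25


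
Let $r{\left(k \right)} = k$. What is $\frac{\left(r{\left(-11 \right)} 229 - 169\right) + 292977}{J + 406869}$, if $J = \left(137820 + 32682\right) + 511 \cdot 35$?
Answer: $\frac{290289}{595256} \approx 0.48767$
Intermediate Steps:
$J = 188387$ ($J = 170502 + 17885 = 188387$)
$\frac{\left(r{\left(-11 \right)} 229 - 169\right) + 292977}{J + 406869} = \frac{\left(\left(-11\right) 229 - 169\right) + 292977}{188387 + 406869} = \frac{\left(-2519 - 169\right) + 292977}{595256} = \left(-2688 + 292977\right) \frac{1}{595256} = 290289 \cdot \frac{1}{595256} = \frac{290289}{595256}$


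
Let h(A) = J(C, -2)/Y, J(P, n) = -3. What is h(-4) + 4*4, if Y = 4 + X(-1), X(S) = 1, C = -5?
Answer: 77/5 ≈ 15.400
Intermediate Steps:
Y = 5 (Y = 4 + 1 = 5)
h(A) = -3/5
h(-4) + 4*4 = -3/5 + 4*4 = -3/5 + 16 = 77/5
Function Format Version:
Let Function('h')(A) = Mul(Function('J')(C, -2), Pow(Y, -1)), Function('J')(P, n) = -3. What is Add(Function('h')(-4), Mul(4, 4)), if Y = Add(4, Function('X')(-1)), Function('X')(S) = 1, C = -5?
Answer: Rational(77, 5) ≈ 15.400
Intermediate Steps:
Y = 5 (Y = Add(4, 1) = 5)
Function('h')(A) = Rational(-3, 5) (Function('h')(A) = Mul(-3, Pow(5, -1)) = Mul(-3, Rational(1, 5)) = Rational(-3, 5))
Add(Function('h')(-4), Mul(4, 4)) = Add(Rational(-3, 5), Mul(4, 4)) = Add(Rational(-3, 5), 16) = Rational(77, 5)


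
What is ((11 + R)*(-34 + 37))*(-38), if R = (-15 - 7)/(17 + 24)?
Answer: -48906/41 ≈ -1192.8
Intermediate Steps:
R = -22/41 ≈ -0.53659
((11 + R)*(-34 + 37))*(-38) = ((11 - 22/41)*(-34 + 37))*(-38) = ((429/41)*3)*(-38) = (1287/41)*(-38) = -48906/41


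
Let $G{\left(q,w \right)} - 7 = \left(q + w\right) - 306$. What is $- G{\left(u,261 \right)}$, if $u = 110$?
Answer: $-72$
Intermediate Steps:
$G{\left(q,w \right)} = -299 + q + w$ ($G{\left(q,w \right)} = 7 - \left(306 - q - w\right) = 7 + \left(-306 + q + w\right) = -299 + q + w$)
$- G{\left(u,261 \right)} = - (-299 + 110 + 261) = \left(-1\right) 72 = -72$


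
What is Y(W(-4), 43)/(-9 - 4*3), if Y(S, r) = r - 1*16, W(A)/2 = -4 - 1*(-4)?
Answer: -9/7 ≈ -1.2857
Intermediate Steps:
W(A) = 0 (W(A) = 2*(-4 - 1*(-4)) = 2*(-4 + 4) = 2*0 = 0)
Y(S, r) = -16 + r (Y(S, r) = r - 16 = -16 + r)
Y(W(-4), 43)/(-9 - 4*3) = (-16 + 43)/(-9 - 4*3) = 27/(-9 - 12) = 27/(-21) = -1/21*27 = -9/7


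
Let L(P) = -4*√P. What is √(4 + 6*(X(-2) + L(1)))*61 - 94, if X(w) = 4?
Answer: 28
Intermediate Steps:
√(4 + 6*(X(-2) + L(1)))*61 - 94 = √(4 + 6*(4 - 4*√1))*61 - 94 = √(4 + 6*(4 - 4*1))*61 - 94 = √(4 + 6*(4 - 4))*61 - 94 = √(4 + 6*0)*61 - 94 = √(4 + 0)*61 - 94 = √4*61 - 94 = 2*61 - 94 = 122 - 94 = 28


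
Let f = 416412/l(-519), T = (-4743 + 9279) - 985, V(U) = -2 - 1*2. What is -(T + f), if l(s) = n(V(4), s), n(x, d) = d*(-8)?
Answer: -1263347/346 ≈ -3651.3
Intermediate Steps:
V(U) = -4 (V(U) = -2 - 2 = -4)
n(x, d) = -8*d
T = 3551 (T = 4536 - 985 = 3551)
l(s) = -8*s
f = 34701/346 (f = 416412/((-8*(-519))) = 416412/4152 = 416412*(1/4152) = 34701/346 ≈ 100.29)
-(T + f) = -(3551 + 34701/346) = -1*1263347/346 = -1263347/346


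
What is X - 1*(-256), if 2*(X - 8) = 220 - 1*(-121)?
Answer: 869/2 ≈ 434.50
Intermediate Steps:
X = 357/2 (X = 8 + (220 - 1*(-121))/2 = 8 + (220 + 121)/2 = 8 + (½)*341 = 8 + 341/2 = 357/2 ≈ 178.50)
X - 1*(-256) = 357/2 - 1*(-256) = 357/2 + 256 = 869/2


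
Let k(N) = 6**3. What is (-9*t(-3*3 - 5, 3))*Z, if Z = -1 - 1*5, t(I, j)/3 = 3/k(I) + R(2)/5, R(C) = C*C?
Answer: 2637/20 ≈ 131.85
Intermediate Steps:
R(C) = C**2
k(N) = 216
t(I, j) = 293/120 (t(I, j) = 3*(3/216 + 2**2/5) = 3*(3*(1/216) + 4*(1/5)) = 3*(1/72 + 4/5) = 3*(293/360) = 293/120)
Z = -6 (Z = -1 - 5 = -6)
(-9*t(-3*3 - 5, 3))*Z = -9*293/120*(-6) = -879/40*(-6) = 2637/20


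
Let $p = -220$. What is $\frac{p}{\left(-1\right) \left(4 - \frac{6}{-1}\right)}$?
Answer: $22$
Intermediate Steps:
$\frac{p}{\left(-1\right) \left(4 - \frac{6}{-1}\right)} = - \frac{220}{\left(-1\right) \left(4 - \frac{6}{-1}\right)} = - \frac{220}{\left(-1\right) \left(4 - -6\right)} = - \frac{220}{\left(-1\right) \left(4 + 6\right)} = - \frac{220}{\left(-1\right) 10} = - \frac{220}{-10} = \left(-220\right) \left(- \frac{1}{10}\right) = 22$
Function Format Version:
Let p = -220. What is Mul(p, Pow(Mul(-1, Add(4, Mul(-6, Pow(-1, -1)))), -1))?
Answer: 22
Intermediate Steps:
Mul(p, Pow(Mul(-1, Add(4, Mul(-6, Pow(-1, -1)))), -1)) = Mul(-220, Pow(Mul(-1, Add(4, Mul(-6, Pow(-1, -1)))), -1)) = Mul(-220, Pow(Mul(-1, Add(4, Mul(-6, -1))), -1)) = Mul(-220, Pow(Mul(-1, Add(4, 6)), -1)) = Mul(-220, Pow(Mul(-1, 10), -1)) = Mul(-220, Pow(-10, -1)) = Mul(-220, Rational(-1, 10)) = 22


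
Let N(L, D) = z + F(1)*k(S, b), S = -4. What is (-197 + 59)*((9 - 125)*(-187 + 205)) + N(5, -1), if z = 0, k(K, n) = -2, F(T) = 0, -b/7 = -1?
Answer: 288144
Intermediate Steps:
b = 7 (b = -7*(-1) = 7)
N(L, D) = 0 (N(L, D) = 0 + 0*(-2) = 0 + 0 = 0)
(-197 + 59)*((9 - 125)*(-187 + 205)) + N(5, -1) = (-197 + 59)*((9 - 125)*(-187 + 205)) + 0 = -(-16008)*18 + 0 = -138*(-2088) + 0 = 288144 + 0 = 288144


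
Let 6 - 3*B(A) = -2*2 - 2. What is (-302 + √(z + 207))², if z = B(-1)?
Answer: (302 - √211)² ≈ 82641.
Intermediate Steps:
B(A) = 4 (B(A) = 2 - (-2*2 - 2)/3 = 2 - (-4 - 2)/3 = 2 - ⅓*(-6) = 2 + 2 = 4)
z = 4
(-302 + √(z + 207))² = (-302 + √(4 + 207))² = (-302 + √211)²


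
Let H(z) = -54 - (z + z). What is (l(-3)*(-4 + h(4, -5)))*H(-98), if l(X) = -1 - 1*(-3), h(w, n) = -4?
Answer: -2272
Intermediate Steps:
l(X) = 2 (l(X) = -1 + 3 = 2)
H(z) = -54 - 2*z
(l(-3)*(-4 + h(4, -5)))*H(-98) = (2*(-4 - 4))*(-54 - 2*(-98)) = (2*(-8))*(-54 + 196) = -16*142 = -2272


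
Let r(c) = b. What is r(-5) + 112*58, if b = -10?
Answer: 6486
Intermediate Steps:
r(c) = -10
r(-5) + 112*58 = -10 + 112*58 = -10 + 6496 = 6486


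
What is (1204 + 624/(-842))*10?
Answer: 5065720/421 ≈ 12033.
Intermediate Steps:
(1204 + 624/(-842))*10 = (1204 + 624*(-1/842))*10 = (1204 - 312/421)*10 = (506572/421)*10 = 5065720/421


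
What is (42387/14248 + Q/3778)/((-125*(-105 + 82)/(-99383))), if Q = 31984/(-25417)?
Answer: -1758549355696943/17102128370600 ≈ -102.83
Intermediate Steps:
Q = -31984/25417 (Q = 31984*(-1/25417) = -31984/25417 ≈ -1.2584)
(42387/14248 + Q/3778)/((-125*(-105 + 82)/(-99383))) = (42387/14248 - 31984/25417/3778)/((-125*(-105 + 82)/(-99383))) = (42387*(1/14248) - 31984/25417*1/3778)/((-125*(-23)*(-1/99383))) = (42387/14248 - 15992/48012713)/((2875*(-1/99383))) = 2034887011915/(684085134824*(-125/4321)) = (2034887011915/684085134824)*(-4321/125) = -1758549355696943/17102128370600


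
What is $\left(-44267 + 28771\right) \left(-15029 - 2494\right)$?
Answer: $271536408$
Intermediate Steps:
$\left(-44267 + 28771\right) \left(-15029 - 2494\right) = \left(-15496\right) \left(-17523\right) = 271536408$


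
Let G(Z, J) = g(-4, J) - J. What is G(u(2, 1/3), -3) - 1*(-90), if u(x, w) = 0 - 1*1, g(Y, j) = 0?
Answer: 93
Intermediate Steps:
u(x, w) = -1 (u(x, w) = 0 - 1 = -1)
G(Z, J) = -J (G(Z, J) = 0 - J = -J)
G(u(2, 1/3), -3) - 1*(-90) = -1*(-3) - 1*(-90) = 3 + 90 = 93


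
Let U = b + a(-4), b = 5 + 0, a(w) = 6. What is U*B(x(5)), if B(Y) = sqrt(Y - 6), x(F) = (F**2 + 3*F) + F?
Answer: 11*sqrt(39) ≈ 68.695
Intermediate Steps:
b = 5
x(F) = F**2 + 4*F
B(Y) = sqrt(-6 + Y)
U = 11 (U = 5 + 6 = 11)
U*B(x(5)) = 11*sqrt(-6 + 5*(4 + 5)) = 11*sqrt(-6 + 5*9) = 11*sqrt(-6 + 45) = 11*sqrt(39)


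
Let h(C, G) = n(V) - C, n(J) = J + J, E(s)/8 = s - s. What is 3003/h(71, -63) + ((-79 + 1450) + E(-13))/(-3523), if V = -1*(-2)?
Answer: -10671426/236041 ≈ -45.210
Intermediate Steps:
V = 2
E(s) = 0 (E(s) = 8*(s - s) = 8*0 = 0)
n(J) = 2*J
h(C, G) = 4 - C (h(C, G) = 2*2 - C = 4 - C)
3003/h(71, -63) + ((-79 + 1450) + E(-13))/(-3523) = 3003/(4 - 1*71) + ((-79 + 1450) + 0)/(-3523) = 3003/(4 - 71) + (1371 + 0)*(-1/3523) = 3003/(-67) + 1371*(-1/3523) = 3003*(-1/67) - 1371/3523 = -3003/67 - 1371/3523 = -10671426/236041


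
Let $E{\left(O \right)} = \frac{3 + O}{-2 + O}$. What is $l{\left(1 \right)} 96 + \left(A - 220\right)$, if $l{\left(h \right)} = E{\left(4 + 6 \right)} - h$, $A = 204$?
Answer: $44$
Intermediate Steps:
$E{\left(O \right)} = \frac{3 + O}{-2 + O}$
$l{\left(h \right)} = \frac{13}{8} - h$ ($l{\left(h \right)} = \frac{3 + \left(4 + 6\right)}{-2 + \left(4 + 6\right)} - h = \frac{3 + 10}{-2 + 10} - h = \frac{1}{8} \cdot 13 - h = \frac{13}{8} - h$)
$l{\left(1 \right)} 96 + \left(A - 220\right) = \left(\frac{13}{8} - 1\right) 96 + \left(204 - 220\right) = \frac{5}{8} \cdot 96 - 16 = 60 - 16 = 44$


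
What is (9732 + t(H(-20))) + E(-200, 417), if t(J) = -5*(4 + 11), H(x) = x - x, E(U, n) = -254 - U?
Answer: 9603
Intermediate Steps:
H(x) = 0
t(J) = -75 (t(J) = -5*15 = -75)
(9732 + t(H(-20))) + E(-200, 417) = (9732 - 75) + (-254 - 1*(-200)) = 9657 + (-254 + 200) = 9657 - 54 = 9603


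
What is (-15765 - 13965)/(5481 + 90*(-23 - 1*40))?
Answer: 9910/63 ≈ 157.30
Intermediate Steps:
(-15765 - 13965)/(5481 + 90*(-23 - 1*40)) = -29730/(5481 + 90*(-23 - 40)) = -29730/(5481 + 90*(-63)) = -29730/(5481 - 5670) = -29730/(-189) = -29730*(-1/189) = 9910/63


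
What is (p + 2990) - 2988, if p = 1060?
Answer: 1062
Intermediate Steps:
(p + 2990) - 2988 = (1060 + 2990) - 2988 = 4050 - 2988 = 1062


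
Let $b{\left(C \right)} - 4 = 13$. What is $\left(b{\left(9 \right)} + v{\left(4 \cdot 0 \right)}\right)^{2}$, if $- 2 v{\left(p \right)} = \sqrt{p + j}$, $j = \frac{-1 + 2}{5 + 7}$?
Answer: $\frac{\left(204 - \sqrt{3}\right)^{2}}{144} \approx 284.11$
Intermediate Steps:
$j = \frac{1}{12}$ ($j = 1 \cdot \frac{1}{12} = \frac{1}{12} \approx 0.083333$)
$b{\left(C \right)} = 17$ ($b{\left(C \right)} = 4 + 13 = 17$)
$v{\left(p \right)} = - \frac{\sqrt{\frac{1}{12} + p}}{2}$ ($v{\left(p \right)} = - \frac{\sqrt{p + \frac{1}{12}}}{2} = - \frac{\sqrt{\frac{1}{12} + p}}{2}$)
$\left(b{\left(9 \right)} + v{\left(4 \cdot 0 \right)}\right)^{2} = \left(17 - \frac{\sqrt{3 + 36 \cdot 4 \cdot 0}}{12}\right)^{2} = \left(17 - \frac{\sqrt{3 + 36 \cdot 0}}{12}\right)^{2} = \left(17 - \frac{\sqrt{3 + 0}}{12}\right)^{2} = \left(17 - \frac{\sqrt{3}}{12}\right)^{2}$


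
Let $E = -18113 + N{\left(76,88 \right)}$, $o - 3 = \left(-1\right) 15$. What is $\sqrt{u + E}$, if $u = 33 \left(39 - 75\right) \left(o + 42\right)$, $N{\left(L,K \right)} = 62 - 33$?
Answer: $22 i \sqrt{111} \approx 231.78 i$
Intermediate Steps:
$N{\left(L,K \right)} = 29$ ($N{\left(L,K \right)} = 62 - 33 = 29$)
$o = -12$ ($o = 3 - 15 = -12$)
$E = -18084$ ($E = -18113 + 29 = -18084$)
$u = -35640$ ($u = 33 \left(39 - 75\right) \left(-12 + 42\right) = 33 \left(\left(-36\right) 30\right) = 33 \left(-1080\right) = -35640$)
$\sqrt{u + E} = \sqrt{-35640 - 18084} = \sqrt{-53724} = 22 i \sqrt{111}$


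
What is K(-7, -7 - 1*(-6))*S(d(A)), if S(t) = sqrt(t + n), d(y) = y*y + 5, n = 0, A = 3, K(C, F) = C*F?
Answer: 7*sqrt(14) ≈ 26.192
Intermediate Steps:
d(y) = 5 + y**2 (d(y) = y**2 + 5 = 5 + y**2)
S(t) = sqrt(t) (S(t) = sqrt(t + 0) = sqrt(t))
K(-7, -7 - 1*(-6))*S(d(A)) = (-7*(-7 - 1*(-6)))*sqrt(5 + 3**2) = (-7*(-7 + 6))*sqrt(5 + 9) = (-7*(-1))*sqrt(14) = 7*sqrt(14)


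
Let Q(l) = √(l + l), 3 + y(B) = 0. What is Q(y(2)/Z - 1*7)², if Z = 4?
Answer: -31/2 ≈ -15.500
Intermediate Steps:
y(B) = -3 (y(B) = -3 + 0 = -3)
Q(l) = √2*√l (Q(l) = √(2*l) = √2*√l)
Q(y(2)/Z - 1*7)² = (√2*√(-3/4 - 1*7))² = (√2*√(-3*¼ - 7))² = (√2*√(-¾ - 7))² = (√2*√(-31/4))² = (√2*(I*√31/2))² = (I*√62/2)² = -31/2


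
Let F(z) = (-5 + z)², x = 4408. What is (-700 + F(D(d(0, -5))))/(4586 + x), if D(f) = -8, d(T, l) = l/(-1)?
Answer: -177/2998 ≈ -0.059039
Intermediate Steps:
d(T, l) = -l (d(T, l) = l*(-1) = -l)
(-700 + F(D(d(0, -5))))/(4586 + x) = (-700 + (-5 - 8)²)/(4586 + 4408) = (-700 + (-13)²)/8994 = (-700 + 169)*(1/8994) = -531*1/8994 = -177/2998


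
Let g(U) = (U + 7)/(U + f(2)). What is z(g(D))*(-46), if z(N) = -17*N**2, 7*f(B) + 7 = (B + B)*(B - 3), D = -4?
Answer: 38318/169 ≈ 226.73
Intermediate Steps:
f(B) = -1 + 2*B*(-3 + B)/7 (f(B) = -1 + ((B + B)*(B - 3))/7 = -1 + ((2*B)*(-3 + B))/7 = -1 + (2*B*(-3 + B))/7 = -1 + 2*B*(-3 + B)/7)
g(U) = (7 + U)/(-11/7 + U) (g(U) = (U + 7)/(U + (-1 - 6/7*2 + (2/7)*2**2)) = (7 + U)/(U + (-1 - 12/7 + (2/7)*4)) = (7 + U)/(U + (-1 - 12/7 + 8/7)) = (7 + U)/(U - 11/7) = (7 + U)/(-11/7 + U))
z(g(D))*(-46) = -17*49*(7 - 4)**2/(-11 + 7*(-4))**2*(-46) = -17*441/(-11 - 28)**2*(-46) = -17*(7*3/(-39))**2*(-46) = -17*(7*(-1/39)*3)**2*(-46) = -17*(-7/13)**2*(-46) = -17*49/169*(-46) = -833/169*(-46) = 38318/169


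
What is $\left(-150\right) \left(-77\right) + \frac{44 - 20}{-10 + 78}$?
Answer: $\frac{196356}{17} \approx 11550.0$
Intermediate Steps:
$\left(-150\right) \left(-77\right) + \frac{44 - 20}{-10 + 78} = 11550 + \frac{24}{68} = 11550 + 24 \cdot \frac{1}{68} = 11550 + \frac{6}{17} = \frac{196356}{17}$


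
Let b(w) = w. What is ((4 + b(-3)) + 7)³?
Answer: 512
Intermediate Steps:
((4 + b(-3)) + 7)³ = ((4 - 3) + 7)³ = (1 + 7)³ = 8³ = 512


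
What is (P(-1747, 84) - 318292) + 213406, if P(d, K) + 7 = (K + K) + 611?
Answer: -104114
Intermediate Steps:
P(d, K) = 604 + 2*K (P(d, K) = -7 + ((K + K) + 611) = -7 + (2*K + 611) = -7 + (611 + 2*K) = 604 + 2*K)
(P(-1747, 84) - 318292) + 213406 = ((604 + 2*84) - 318292) + 213406 = ((604 + 168) - 318292) + 213406 = (772 - 318292) + 213406 = -317520 + 213406 = -104114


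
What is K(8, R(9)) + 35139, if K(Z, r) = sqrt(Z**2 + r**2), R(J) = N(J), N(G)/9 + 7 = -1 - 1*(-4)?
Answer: 35139 + 4*sqrt(85) ≈ 35176.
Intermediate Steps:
N(G) = -36 (N(G) = -63 + 9*(-1 - 1*(-4)) = -63 + 9*(-1 + 4) = -63 + 9*3 = -63 + 27 = -36)
R(J) = -36
K(8, R(9)) + 35139 = sqrt(8**2 + (-36)**2) + 35139 = sqrt(64 + 1296) + 35139 = sqrt(1360) + 35139 = 4*sqrt(85) + 35139 = 35139 + 4*sqrt(85)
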